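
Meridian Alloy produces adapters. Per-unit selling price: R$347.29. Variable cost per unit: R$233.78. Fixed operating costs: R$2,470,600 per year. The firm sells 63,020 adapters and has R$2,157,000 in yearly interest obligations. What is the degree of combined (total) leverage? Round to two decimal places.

Contribution at this volume is 63,020 × R$113.51 = R$7,153,400.20.
Operating income = contribution − fixed costs = R$7,153,400.20 − R$2,470,600 = R$4,682,800.20. Interest = R$2,157,000.00.
DOL = R$7,153,400.20 ÷ R$4,682,800.20 = 1.5276; DFL = R$4,682,800.20 ÷ R$2,525,800.20 = 1.8540.
DCL = DOL × DFL = 1.5276 × 1.8540 = 2.8322.

2.83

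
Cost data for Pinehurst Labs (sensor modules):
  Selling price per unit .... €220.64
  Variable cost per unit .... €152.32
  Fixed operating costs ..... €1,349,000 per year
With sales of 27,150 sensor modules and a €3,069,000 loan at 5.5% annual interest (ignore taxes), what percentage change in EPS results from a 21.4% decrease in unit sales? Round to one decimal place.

At 27,150 units, contribution = 27,150 × €68.32 = €1,854,888.00.
Operating income = contribution − fixed costs = €1,854,888.00 − €1,349,000 = €505,888.00.
After interest of €168,795.00, pre-tax earnings = €337,093.00.
Degree of combined leverage = contribution ÷ (EBIT − I) = €1,854,888.00 ÷ €337,093.00 = 5.5026.
%ΔEPS = DCL × %ΔSales = 5.5026 × -21.4% = -117.8%.

-117.8%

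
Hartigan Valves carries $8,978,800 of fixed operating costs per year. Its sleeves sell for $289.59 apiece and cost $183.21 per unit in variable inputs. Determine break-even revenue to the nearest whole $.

CM per unit = $289.59 − $183.21 = $106.38; CM ratio = $106.38 / $289.59 = 0.3673.
Break-even revenue = fixed costs × price ÷ CM = $8,978,800 × $289.59 ÷ $106.38 = $24,442,289.

$24,442,289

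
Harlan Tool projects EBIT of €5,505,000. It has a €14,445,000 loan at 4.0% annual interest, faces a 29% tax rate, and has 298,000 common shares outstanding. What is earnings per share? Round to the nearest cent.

Interest = €577,800.00, so EBT = €5,505,000 − €577,800.00 = €4,927,200.00.
Net income = €4,927,200.00 × (1 − 0.29) = €3,498,312.00.
EPS = €3,498,312.00 ÷ 298,000 = €11.74.

€11.74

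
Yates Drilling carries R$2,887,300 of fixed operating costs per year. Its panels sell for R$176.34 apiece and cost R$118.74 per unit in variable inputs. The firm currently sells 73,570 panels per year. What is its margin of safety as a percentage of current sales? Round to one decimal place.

31.9%

Contribution margin per unit = R$176.34 − R$118.74 = R$57.60. Break-even units = R$2,887,300 ÷ R$57.60 = 50,126.74; break-even revenue = 50,126.74 × R$176.34 = R$8,839,348.65.
Current sales = 73,570 × R$176.34 = R$12,973,333.80.
Margin of safety = (R$12,973,333.80 − R$8,839,348.65) ÷ R$12,973,333.80 = 31.9%.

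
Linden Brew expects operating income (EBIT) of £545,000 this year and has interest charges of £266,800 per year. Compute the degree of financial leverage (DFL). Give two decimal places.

Annual interest charges come to £266,800.00.
Degree of financial leverage = EBIT / (EBIT − interest) = £545,000 / £278,200.00 = 1.9590.

1.96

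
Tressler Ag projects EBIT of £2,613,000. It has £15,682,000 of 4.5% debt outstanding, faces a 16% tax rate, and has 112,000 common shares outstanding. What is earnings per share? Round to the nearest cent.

Interest = £705,690.00, so EBT = £2,613,000 − £705,690.00 = £1,907,310.00.
Net income = £1,907,310.00 × (1 − 0.16) = £1,602,140.40.
EPS = £1,602,140.40 ÷ 112,000 = £14.30.

£14.30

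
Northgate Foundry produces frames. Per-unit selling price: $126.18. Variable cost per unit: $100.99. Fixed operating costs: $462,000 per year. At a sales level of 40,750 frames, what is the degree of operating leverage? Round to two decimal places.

1.82

At 40,750 units, contribution = 40,750 × $25.19 = $1,026,492.50.
EBIT = $1,026,492.50 − $462,000 = $564,492.50.
So DOL = total CM / EBIT = $1,026,492.50 / $564,492.50 = 1.8184.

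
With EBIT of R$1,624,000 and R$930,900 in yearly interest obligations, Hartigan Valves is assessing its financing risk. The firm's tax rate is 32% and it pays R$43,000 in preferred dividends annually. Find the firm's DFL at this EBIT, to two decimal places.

Interest = R$930,900.00.
Preferred dividends grossed up pre-tax: R$43,000 / (1 − 0.32) = R$63,235.29.
DFL = EBIT ÷ [EBIT − I − D_p/(1−t)] = R$1,624,000 ÷ [R$1,624,000 − R$930,900.00 − R$63,235.29] = R$1,624,000 ÷ R$629,864.71 = 2.5783.

2.58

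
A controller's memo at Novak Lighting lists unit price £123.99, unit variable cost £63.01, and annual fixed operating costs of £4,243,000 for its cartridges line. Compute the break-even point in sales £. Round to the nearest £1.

Contribution margin per unit = £123.99 − £63.01 = £60.98, a CM ratio of £60.98 ÷ £123.99 = 0.4918.
Break-even sales = FC ÷ CM ratio = £4,243,000 × £123.99 / £60.98 = £8,627,248.

£8,627,248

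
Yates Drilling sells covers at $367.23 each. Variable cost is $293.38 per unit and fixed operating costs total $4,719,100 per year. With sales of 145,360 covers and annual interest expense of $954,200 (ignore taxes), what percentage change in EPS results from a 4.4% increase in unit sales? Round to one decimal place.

+9.3%

Contribution at this volume is 145,360 × $73.85 = $10,734,836.00.
Subtracting fixed costs: EBIT = $10,734,836.00 − $4,719,100 = $6,015,736.00.
After interest of $954,200.00, pre-tax earnings = $5,061,536.00.
Degree of combined leverage = contribution ÷ (EBIT − I) = $10,734,836.00 ÷ $5,061,536.00 = 2.1209.
%ΔEPS = DCL × %ΔSales = 2.1209 × +4.4% = +9.3%.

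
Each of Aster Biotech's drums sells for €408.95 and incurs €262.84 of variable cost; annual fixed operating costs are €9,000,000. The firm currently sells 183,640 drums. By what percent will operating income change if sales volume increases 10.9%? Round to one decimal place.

+16.4%

Contribution at this volume is 183,640 × €146.11 = €26,831,640.40.
Operating income = contribution − fixed costs = €26,831,640.40 − €9,000,000 = €17,831,640.40.
So DOL = total CM / EBIT = €26,831,640.40 / €17,831,640.40 = 1.5047.
So EBIT moves 1.5047 × (+10.9%) = +16.4%.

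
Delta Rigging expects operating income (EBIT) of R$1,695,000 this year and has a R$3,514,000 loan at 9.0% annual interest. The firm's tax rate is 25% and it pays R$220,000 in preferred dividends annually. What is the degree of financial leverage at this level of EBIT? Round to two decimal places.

1.56

Annual interest charges come to R$316,260.00.
Pre-tax preferred-dividend burden = R$220,000 ÷ (1 − 0.25) = R$293,333.33.
DFL = EBIT ÷ [EBIT − I − D_p/(1−t)] = R$1,695,000 ÷ [R$1,695,000 − R$316,260.00 − R$293,333.33] = R$1,695,000 ÷ R$1,085,406.67 = 1.5616.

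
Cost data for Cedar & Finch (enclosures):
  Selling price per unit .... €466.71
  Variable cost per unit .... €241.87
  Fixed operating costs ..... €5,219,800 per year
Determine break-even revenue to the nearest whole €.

€10,834,962

Contribution margin per unit = €466.71 − €241.87 = €224.84, a CM ratio of €224.84 ÷ €466.71 = 0.4818.
Break-even revenue = fixed costs × price ÷ CM = €5,219,800 × €466.71 ÷ €224.84 = €10,834,962.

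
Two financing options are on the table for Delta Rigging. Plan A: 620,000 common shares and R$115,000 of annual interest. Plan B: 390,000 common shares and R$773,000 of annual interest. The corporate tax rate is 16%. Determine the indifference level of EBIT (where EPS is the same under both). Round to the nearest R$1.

R$1,888,739

At indifference, (EBIT − 115,000)(1 − t)/620,000 = (EBIT − 773,000)(1 − t)/390,000.
The (1 − t) factor cancels: (EBIT − 115,000) × 390,000 = (EBIT − 773,000) × 620,000.
Solving, EBIT = (773,000·620,000 − 115,000·390,000) / (620,000 − 390,000) = 434,410,000,000 / 230,000 = 1,888,739.13.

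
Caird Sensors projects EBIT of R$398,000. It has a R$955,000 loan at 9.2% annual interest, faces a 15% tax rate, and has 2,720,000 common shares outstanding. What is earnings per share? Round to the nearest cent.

R$0.10

Pre-tax income = R$398,000 − R$87,860.00 = R$310,140.00.
After tax at 15%: net income = R$310,140.00 × 0.85 = R$263,619.00.
Per share: R$263,619.00 / 2,720,000 shares = R$0.10.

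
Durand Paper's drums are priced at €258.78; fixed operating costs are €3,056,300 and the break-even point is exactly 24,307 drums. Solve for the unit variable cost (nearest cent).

€133.04

At break-even, FC = Q × (P − VC), so P − VC = €3,056,300 ÷ 24,307 = €125.7374.
Variable cost per unit = €258.78 − €125.7374 = €133.04.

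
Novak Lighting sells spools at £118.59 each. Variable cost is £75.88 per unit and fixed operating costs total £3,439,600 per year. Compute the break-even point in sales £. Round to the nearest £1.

£9,550,507

Contribution margin per unit = £118.59 − £75.88 = £42.71, a CM ratio of £42.71 ÷ £118.59 = 0.3601.
Break-even sales = FC ÷ CM ratio = £3,439,600 × £118.59 / £42.71 = £9,550,507.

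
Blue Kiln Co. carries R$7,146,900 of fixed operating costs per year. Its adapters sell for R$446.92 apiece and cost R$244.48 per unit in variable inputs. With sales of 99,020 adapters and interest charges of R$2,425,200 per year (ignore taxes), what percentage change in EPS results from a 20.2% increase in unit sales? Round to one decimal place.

At 99,020 units, contribution = 99,020 × R$202.44 = R$20,045,608.80.
Operating income = contribution − fixed costs = R$20,045,608.80 − R$7,146,900 = R$12,898,708.80.
After interest of R$2,425,200.00, pre-tax earnings = R$10,473,508.80.
DCL = total CM / (EBIT − I) = R$20,045,608.80 / R$10,473,508.80 = 1.9139.
%ΔEPS = DCL × %ΔSales = 1.9139 × +20.2% = +38.7%.

+38.7%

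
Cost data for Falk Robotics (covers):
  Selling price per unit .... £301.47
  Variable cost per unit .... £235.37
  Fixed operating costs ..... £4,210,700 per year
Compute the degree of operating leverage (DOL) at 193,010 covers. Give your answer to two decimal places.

At 193,010 units, contribution = 193,010 × £66.10 = £12,757,961.00.
Subtracting fixed costs: EBIT = £12,757,961.00 − £4,210,700 = £8,547,261.00.
So DOL = total CM / EBIT = £12,757,961.00 / £8,547,261.00 = 1.4926.

1.49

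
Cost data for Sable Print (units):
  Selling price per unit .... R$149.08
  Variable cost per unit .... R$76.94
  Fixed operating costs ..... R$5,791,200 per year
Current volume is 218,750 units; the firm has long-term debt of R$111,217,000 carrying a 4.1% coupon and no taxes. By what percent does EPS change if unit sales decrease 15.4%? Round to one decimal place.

-44.8%

Contribution at this volume is 218,750 × R$72.14 = R$15,780,625.00.
Subtracting fixed costs: EBIT = R$15,780,625.00 − R$5,791,200 = R$9,989,425.00.
Interest = R$4,559,897.00, so EBIT − I = R$5,429,528.00.
Degree of combined leverage = contribution ÷ (EBIT − I) = R$15,780,625.00 ÷ R$5,429,528.00 = 2.9064.
%ΔEPS = DCL × %ΔSales = 2.9064 × -15.4% = -44.8%.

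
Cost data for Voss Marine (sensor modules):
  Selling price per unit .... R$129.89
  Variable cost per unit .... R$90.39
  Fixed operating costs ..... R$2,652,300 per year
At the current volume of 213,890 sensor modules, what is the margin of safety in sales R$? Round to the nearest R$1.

R$19,060,470

Each unit contributes R$129.89 − R$90.39 = R$39.50. Break-even units = R$2,652,300 ÷ R$39.50 = 67,146.84; break-even revenue = 67,146.84 × R$129.89 = R$8,721,702.46.
Actual sales revenue = 213,890 × R$129.89 = R$27,782,172.10.
Margin of safety = R$27,782,172.10 − R$8,721,702.46 = R$19,060,470.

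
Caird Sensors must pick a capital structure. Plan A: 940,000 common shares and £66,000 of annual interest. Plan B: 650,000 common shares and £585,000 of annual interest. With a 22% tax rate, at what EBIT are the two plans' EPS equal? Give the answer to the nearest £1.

Set EPS_A = EPS_B: (EBIT − £66,000)(1 − 0.22) ÷ 940,000 = (EBIT − £585,000)(1 − 0.22) ÷ 650,000.
Cancelling (1 − t) and cross-multiplying: 650,000·(EBIT − 66,000) = 940,000·(EBIT − 585,000).
Solving, EBIT = (585,000·940,000 − 66,000·650,000) / (940,000 − 650,000) = 507,000,000,000 / 290,000 = 1,748,275.86.

£1,748,276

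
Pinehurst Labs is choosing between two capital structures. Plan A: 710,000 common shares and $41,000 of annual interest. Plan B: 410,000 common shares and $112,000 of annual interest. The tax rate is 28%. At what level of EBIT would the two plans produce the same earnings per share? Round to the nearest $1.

At indifference, (EBIT − 41,000)(1 − t)/710,000 = (EBIT − 112,000)(1 − t)/410,000.
Cancelling (1 − t) and cross-multiplying: 410,000·(EBIT − 41,000) = 710,000·(EBIT − 112,000).
Solving, EBIT = (112,000·710,000 − 41,000·410,000) / (710,000 − 410,000) = 62,710,000,000 / 300,000 = 209,033.33.

$209,033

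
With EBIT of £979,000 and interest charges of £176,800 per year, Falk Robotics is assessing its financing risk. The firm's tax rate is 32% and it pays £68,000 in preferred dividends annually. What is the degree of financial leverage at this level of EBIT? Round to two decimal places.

Annual interest charges come to £176,800.00.
Pre-tax preferred-dividend burden = £68,000 ÷ (1 − 0.32) = £100,000.00.
DFL = EBIT ÷ [EBIT − I − D_p/(1−t)] = £979,000 ÷ [£979,000 − £176,800.00 − £100,000.00] = £979,000 ÷ £702,200.00 = 1.3942.

1.39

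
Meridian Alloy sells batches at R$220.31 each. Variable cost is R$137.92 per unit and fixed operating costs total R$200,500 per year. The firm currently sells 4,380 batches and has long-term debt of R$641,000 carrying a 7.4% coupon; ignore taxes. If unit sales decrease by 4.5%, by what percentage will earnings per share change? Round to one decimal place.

At 4,380 units, contribution = 4,380 × R$82.39 = R$360,868.20.
Operating income = contribution − fixed costs = R$360,868.20 − R$200,500 = R$160,368.20.
After interest of R$47,434.00, pre-tax earnings = R$112,934.20.
Degree of combined leverage = contribution ÷ (EBIT − I) = R$360,868.20 ÷ R$112,934.20 = 3.1954.
%ΔEPS = DCL × %ΔSales = 3.1954 × -4.5% = -14.4%.

-14.4%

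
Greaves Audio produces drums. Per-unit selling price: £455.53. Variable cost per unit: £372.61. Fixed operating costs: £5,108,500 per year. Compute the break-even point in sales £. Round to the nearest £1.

£28,064,098

Contribution margin per unit = £455.53 − £372.61 = £82.92, a CM ratio of £82.92 ÷ £455.53 = 0.1820.
Break-even revenue = fixed costs × price ÷ CM = £5,108,500 × £455.53 ÷ £82.92 = £28,064,098.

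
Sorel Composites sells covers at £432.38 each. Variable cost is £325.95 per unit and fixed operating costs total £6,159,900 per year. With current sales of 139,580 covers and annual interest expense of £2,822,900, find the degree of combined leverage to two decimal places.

2.53

Total contribution margin = 139,580 × £106.43 = £14,855,499.40.
Subtracting fixed costs: EBIT = £14,855,499.40 − £6,159,900 = £8,695,599.40. Interest = £2,822,900.00.
DOL = £14,855,499.40 ÷ £8,695,599.40 = 1.7084; DFL = £8,695,599.40 ÷ £5,872,699.40 = 1.4807.
Combined leverage = 1.7084 × 1.4807 = 2.5296.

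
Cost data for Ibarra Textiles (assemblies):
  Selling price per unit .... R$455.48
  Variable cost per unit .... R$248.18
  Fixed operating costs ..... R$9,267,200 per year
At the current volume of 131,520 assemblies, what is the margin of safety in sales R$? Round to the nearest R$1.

R$39,542,818

Unit CM = price − variable cost = R$455.48 − R$248.18 = R$207.30. Break-even units = R$9,267,200 ÷ R$207.30 = 44,704.29; break-even revenue = 44,704.29 × R$455.48 = R$20,361,911.51.
Current sales = 131,520 × R$455.48 = R$59,904,729.60.
Margin of safety = R$59,904,729.60 − R$20,361,911.51 = R$39,542,818.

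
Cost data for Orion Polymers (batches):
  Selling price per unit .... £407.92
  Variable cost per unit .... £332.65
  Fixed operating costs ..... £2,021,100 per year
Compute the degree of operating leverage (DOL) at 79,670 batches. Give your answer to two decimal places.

Contribution at this volume is 79,670 × £75.27 = £5,996,760.90.
Subtracting fixed costs: EBIT = £5,996,760.90 − £2,021,100 = £3,975,660.90.
Degree of operating leverage = £5,996,760.90 / £3,975,660.90 = 1.5084.

1.51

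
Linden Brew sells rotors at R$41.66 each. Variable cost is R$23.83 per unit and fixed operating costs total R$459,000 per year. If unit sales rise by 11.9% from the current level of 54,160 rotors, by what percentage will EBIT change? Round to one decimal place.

+22.7%

Total contribution margin = 54,160 × R$17.83 = R$965,672.80.
Subtracting fixed costs: EBIT = R$965,672.80 − R$459,000 = R$506,672.80.
DOL = contribution ÷ EBIT = R$965,672.80 ÷ R$506,672.80 = 1.9059.
%ΔEBIT = DOL × %ΔSales = 1.9059 × +11.9% = +22.7%.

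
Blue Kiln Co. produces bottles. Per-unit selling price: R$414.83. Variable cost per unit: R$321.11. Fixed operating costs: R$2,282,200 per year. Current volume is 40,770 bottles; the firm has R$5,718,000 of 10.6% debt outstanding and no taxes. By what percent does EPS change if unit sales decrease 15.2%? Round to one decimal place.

Total contribution margin = 40,770 × R$93.72 = R$3,820,964.40.
Operating income = contribution − fixed costs = R$3,820,964.40 − R$2,282,200 = R$1,538,764.40.
After interest of R$606,108.00, pre-tax earnings = R$932,656.40.
Degree of combined leverage = contribution ÷ (EBIT − I) = R$3,820,964.40 ÷ R$932,656.40 = 4.0969.
EPS therefore changes by 4.0969 × (-15.2%) = -62.3%.

-62.3%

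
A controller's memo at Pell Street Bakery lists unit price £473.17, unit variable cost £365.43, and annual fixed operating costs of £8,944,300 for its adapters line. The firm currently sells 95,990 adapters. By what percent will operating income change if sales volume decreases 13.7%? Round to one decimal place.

Contribution at this volume is 95,990 × £107.74 = £10,341,962.60.
Operating income = contribution − fixed costs = £10,341,962.60 − £8,944,300 = £1,397,662.60.
So DOL = total CM / EBIT = £10,341,962.60 / £1,397,662.60 = 7.3995.
Operating income changes by 7.3995 × -13.7% = -101.4%.

-101.4%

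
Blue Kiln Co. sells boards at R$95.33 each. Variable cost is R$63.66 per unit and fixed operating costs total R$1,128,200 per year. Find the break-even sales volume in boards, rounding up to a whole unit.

Unit CM = price − variable cost = R$95.33 − R$63.66 = R$31.67.
Units to break even: R$1,128,200 ÷ R$31.67 = 35,623.62, rounded up to 35,624.

35,624 boards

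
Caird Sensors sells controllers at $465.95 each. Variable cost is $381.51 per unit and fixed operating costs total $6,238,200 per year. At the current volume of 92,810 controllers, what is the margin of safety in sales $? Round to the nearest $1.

$8,821,687

Each unit contributes $465.95 − $381.51 = $84.44. Break-even units = $6,238,200 ÷ $84.44 = 73,877.31; break-even revenue = 73,877.31 × $465.95 = $34,423,132.28.
Actual sales revenue = 92,810 × $465.95 = $43,244,819.50.
Margin of safety = $43,244,819.50 − $34,423,132.28 = $8,821,687.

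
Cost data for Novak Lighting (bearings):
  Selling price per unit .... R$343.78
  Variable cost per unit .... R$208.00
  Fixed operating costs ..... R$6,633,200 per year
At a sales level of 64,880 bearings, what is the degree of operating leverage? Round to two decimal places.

4.05

Contribution at this volume is 64,880 × R$135.78 = R$8,809,406.40.
Operating income = contribution − fixed costs = R$8,809,406.40 − R$6,633,200 = R$2,176,206.40.
Degree of operating leverage = R$8,809,406.40 / R$2,176,206.40 = 4.0481.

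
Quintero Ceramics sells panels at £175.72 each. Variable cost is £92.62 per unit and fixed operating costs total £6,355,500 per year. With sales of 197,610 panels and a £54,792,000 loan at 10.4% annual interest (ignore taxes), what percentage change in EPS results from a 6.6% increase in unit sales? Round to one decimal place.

+24.8%

Total contribution margin = 197,610 × £83.10 = £16,421,391.00.
Operating income = contribution − fixed costs = £16,421,391.00 − £6,355,500 = £10,065,891.00.
After interest of £5,698,368.00, pre-tax earnings = £4,367,523.00.
DCL = total CM / (EBIT − I) = £16,421,391.00 / £4,367,523.00 = 3.7599.
EPS therefore changes by 3.7599 × (+6.6%) = +24.8%.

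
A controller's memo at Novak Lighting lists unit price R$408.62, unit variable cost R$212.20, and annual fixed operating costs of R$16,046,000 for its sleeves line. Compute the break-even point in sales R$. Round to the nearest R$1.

Contribution margin per unit = R$408.62 − R$212.20 = R$196.42, a CM ratio of R$196.42 ÷ R$408.62 = 0.4807.
Break-even sales = FC ÷ CM ratio = R$16,046,000 × R$408.62 / R$196.42 = R$33,381,104.

R$33,381,104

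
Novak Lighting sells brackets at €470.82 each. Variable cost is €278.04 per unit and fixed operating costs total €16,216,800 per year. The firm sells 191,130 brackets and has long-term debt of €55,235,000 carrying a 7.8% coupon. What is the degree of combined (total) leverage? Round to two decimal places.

Total contribution margin = 191,130 × €192.78 = €36,846,041.40.
Operating income = contribution − fixed costs = €36,846,041.40 − €16,216,800 = €20,629,241.40. Interest = €4,308,330.00, so EBIT − I = €16,320,911.40.
Degree of total leverage = total CM / (EBIT − interest) = €36,846,041.40 / €16,320,911.40 = 2.2576.

2.26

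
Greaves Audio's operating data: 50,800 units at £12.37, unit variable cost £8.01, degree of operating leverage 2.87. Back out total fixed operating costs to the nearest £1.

£144,314

Total contribution margin = 50,800 × £4.36 = £221,488.00.
DOL = contribution / EBIT, so EBIT = £221,488.00 / 2.87 = £77,173.52.
Fixed costs = CM − EBIT = £221,488.00 − £77,173.52 = £144,314.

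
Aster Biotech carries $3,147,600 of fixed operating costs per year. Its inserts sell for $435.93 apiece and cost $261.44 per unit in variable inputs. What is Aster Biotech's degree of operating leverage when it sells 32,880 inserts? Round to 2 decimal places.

2.22

At 32,880 units, contribution = 32,880 × $174.49 = $5,737,231.20.
Subtracting fixed costs: EBIT = $5,737,231.20 − $3,147,600 = $2,589,631.20.
DOL = contribution ÷ EBIT = $5,737,231.20 ÷ $2,589,631.20 = 2.2155.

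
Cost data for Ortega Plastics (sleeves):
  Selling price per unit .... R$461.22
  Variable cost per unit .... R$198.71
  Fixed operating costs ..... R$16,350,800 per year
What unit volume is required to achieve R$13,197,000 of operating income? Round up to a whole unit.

Contribution margin per unit = R$461.22 − R$198.71 = R$262.51.
Units = (FC + target) / CM = (R$16,350,800 + R$13,197,000) / R$262.51 = 112,558.76, so 112,559 sleeves.

112,559 sleeves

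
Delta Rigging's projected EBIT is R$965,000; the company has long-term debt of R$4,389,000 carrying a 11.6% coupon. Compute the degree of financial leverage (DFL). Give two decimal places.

2.12

Interest = R$509,124.00.
Degree of financial leverage = EBIT / (EBIT − interest) = R$965,000 / R$455,876.00 = 2.1168.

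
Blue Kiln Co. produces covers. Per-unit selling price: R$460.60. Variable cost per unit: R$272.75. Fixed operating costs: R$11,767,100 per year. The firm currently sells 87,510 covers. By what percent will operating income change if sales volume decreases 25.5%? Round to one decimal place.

Total contribution margin = 87,510 × R$187.85 = R$16,438,753.50.
Operating income = contribution − fixed costs = R$16,438,753.50 − R$11,767,100 = R$4,671,653.50.
DOL = contribution ÷ EBIT = R$16,438,753.50 ÷ R$4,671,653.50 = 3.5188.
So EBIT moves 3.5188 × (-25.5%) = -89.7%.

-89.7%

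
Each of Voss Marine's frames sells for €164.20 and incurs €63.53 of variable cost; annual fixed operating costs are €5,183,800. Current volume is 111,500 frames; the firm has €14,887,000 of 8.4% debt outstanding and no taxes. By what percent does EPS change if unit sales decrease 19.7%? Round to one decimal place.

-46.2%

Contribution at this volume is 111,500 × €100.67 = €11,224,705.00.
EBIT = €11,224,705.00 − €5,183,800 = €6,040,905.00.
Interest = €1,250,508.00, so EBIT − I = €4,790,397.00.
DCL = total CM / (EBIT − I) = €11,224,705.00 / €4,790,397.00 = 2.3432.
EPS therefore changes by 2.3432 × (-19.7%) = -46.2%.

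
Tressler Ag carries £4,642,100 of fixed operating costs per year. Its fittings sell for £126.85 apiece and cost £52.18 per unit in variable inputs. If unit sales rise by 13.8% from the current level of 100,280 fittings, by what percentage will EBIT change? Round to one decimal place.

At 100,280 units, contribution = 100,280 × £74.67 = £7,487,907.60.
Operating income = contribution − fixed costs = £7,487,907.60 − £4,642,100 = £2,845,807.60.
So DOL = total CM / EBIT = £7,487,907.60 / £2,845,807.60 = 2.6312.
Operating income changes by 2.6312 × +13.8% = +36.3%.

+36.3%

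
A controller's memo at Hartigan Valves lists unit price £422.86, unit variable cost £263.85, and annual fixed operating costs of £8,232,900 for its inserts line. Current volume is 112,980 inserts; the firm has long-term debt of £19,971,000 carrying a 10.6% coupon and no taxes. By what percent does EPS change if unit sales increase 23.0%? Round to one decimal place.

+54.3%

At 112,980 units, contribution = 112,980 × £159.01 = £17,964,949.80.
EBIT = £17,964,949.80 − £8,232,900 = £9,732,049.80.
After interest of £2,116,926.00, pre-tax earnings = £7,615,123.80.
DCL = total CM / (EBIT − I) = £17,964,949.80 / £7,615,123.80 = 2.3591.
%ΔEPS = DCL × %ΔSales = 2.3591 × +23.0% = +54.3%.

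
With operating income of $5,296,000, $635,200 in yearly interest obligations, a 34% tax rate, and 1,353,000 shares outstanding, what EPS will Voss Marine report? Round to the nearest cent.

Interest = $635,200.00, so EBT = $5,296,000 − $635,200.00 = $4,660,800.00.
Net income = $4,660,800.00 × (1 − 0.34) = $3,076,128.00.
EPS = $3,076,128.00 ÷ 1,353,000 = $2.27.

$2.27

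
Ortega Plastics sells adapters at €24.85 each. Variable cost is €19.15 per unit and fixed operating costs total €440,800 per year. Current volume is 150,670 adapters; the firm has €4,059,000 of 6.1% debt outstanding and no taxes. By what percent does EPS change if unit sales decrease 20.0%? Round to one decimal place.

-100.8%

Contribution at this volume is 150,670 × €5.70 = €858,819.00.
Operating income = contribution − fixed costs = €858,819.00 − €440,800 = €418,019.00.
After interest of €247,599.00, pre-tax earnings = €170,420.00.
DCL = total CM / (EBIT − I) = €858,819.00 / €170,420.00 = 5.0394.
%ΔEPS = DCL × %ΔSales = 5.0394 × -20.0% = -100.8%.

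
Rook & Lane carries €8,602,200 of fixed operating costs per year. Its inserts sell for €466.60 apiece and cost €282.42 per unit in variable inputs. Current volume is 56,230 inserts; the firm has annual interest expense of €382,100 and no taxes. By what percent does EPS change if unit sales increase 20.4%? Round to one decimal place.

+154.0%

Contribution at this volume is 56,230 × €184.18 = €10,356,441.40.
Operating income = contribution − fixed costs = €10,356,441.40 − €8,602,200 = €1,754,241.40.
After interest of €382,100.00, pre-tax earnings = €1,372,141.40.
Degree of combined leverage = contribution ÷ (EBIT − I) = €10,356,441.40 ÷ €1,372,141.40 = 7.5476.
EPS therefore changes by 7.5476 × (+20.4%) = +154.0%.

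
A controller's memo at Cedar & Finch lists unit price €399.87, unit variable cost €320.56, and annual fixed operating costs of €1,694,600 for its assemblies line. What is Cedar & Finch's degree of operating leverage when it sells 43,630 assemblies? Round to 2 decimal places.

1.96

Total contribution margin = 43,630 × €79.31 = €3,460,295.30.
EBIT = €3,460,295.30 − €1,694,600 = €1,765,695.30.
Degree of operating leverage = €3,460,295.30 / €1,765,695.30 = 1.9597.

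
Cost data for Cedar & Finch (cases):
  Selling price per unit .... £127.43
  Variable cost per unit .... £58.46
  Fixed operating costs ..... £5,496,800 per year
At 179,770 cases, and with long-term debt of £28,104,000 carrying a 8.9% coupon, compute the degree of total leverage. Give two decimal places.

At 179,770 units, contribution = 179,770 × £68.97 = £12,398,736.90.
EBIT = £12,398,736.90 − £5,496,800 = £6,901,936.90. Interest = £2,501,256.00, so EBIT − I = £4,400,680.90.
Degree of total leverage = total CM / (EBIT − interest) = £12,398,736.90 / £4,400,680.90 = 2.8175.

2.82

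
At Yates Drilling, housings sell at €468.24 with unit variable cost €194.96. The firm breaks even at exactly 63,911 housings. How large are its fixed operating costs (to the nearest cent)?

Unit CM = price − variable cost = €468.24 − €194.96 = €273.28.
Since BE = FC / CM, FC = 63,911 × €273.28 = €17,465,598.08.

€17,465,598.08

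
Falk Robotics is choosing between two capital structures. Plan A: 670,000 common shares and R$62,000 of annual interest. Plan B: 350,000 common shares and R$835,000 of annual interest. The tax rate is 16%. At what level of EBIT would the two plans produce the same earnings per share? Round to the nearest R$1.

Set EPS_A = EPS_B: (EBIT − R$62,000)(1 − 0.16) ÷ 670,000 = (EBIT − R$835,000)(1 − 0.16) ÷ 350,000.
Cancelling (1 − t) and cross-multiplying: 350,000·(EBIT − 62,000) = 670,000·(EBIT − 835,000).
EBIT × (670,000 − 350,000) = 835,000 × 670,000 − 62,000 × 350,000 = 537,750,000,000, so EBIT = 537,750,000,000 ÷ 320,000 = 1,680,468.75.

R$1,680,469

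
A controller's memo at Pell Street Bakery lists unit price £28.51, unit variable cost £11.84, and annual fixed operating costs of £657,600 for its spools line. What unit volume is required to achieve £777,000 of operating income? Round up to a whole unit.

86,059 spools

Unit CM = price − variable cost = £28.51 − £11.84 = £16.67.
Need Q such that Q × £16.67 − £657,600 = £777,000, i.e. Q = £1,434,600 / £16.67 = 86,058.79 → 86,059.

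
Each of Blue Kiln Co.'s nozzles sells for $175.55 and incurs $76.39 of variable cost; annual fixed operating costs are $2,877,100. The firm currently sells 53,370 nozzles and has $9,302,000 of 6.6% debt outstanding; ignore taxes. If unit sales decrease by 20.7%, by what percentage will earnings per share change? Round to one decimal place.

Contribution at this volume is 53,370 × $99.16 = $5,292,169.20.
Subtracting fixed costs: EBIT = $5,292,169.20 − $2,877,100 = $2,415,069.20.
After interest of $613,932.00, pre-tax earnings = $1,801,137.20.
DCL = total CM / (EBIT − I) = $5,292,169.20 / $1,801,137.20 = 2.9382.
EPS therefore changes by 2.9382 × (-20.7%) = -60.8%.

-60.8%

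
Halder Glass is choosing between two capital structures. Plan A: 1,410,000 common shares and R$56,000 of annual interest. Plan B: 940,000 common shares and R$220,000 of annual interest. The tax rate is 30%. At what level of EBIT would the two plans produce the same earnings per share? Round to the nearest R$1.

At indifference, (EBIT − 56,000)(1 − t)/1,410,000 = (EBIT − 220,000)(1 − t)/940,000.
Cancelling (1 − t) and cross-multiplying: 940,000·(EBIT − 56,000) = 1,410,000·(EBIT − 220,000).
EBIT × (1,410,000 − 940,000) = 220,000 × 1,410,000 − 56,000 × 940,000 = 257,560,000,000, so EBIT = 257,560,000,000 ÷ 470,000 = 548,000.00.

R$548,000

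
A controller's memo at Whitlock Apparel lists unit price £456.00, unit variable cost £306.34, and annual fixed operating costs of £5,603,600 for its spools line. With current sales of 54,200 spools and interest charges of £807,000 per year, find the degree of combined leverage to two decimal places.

Total contribution margin = 54,200 × £149.66 = £8,111,572.00.
EBIT = £8,111,572.00 − £5,603,600 = £2,507,972.00. Interest = £807,000.00, so EBIT − I = £1,700,972.00.
Degree of total leverage = total CM / (EBIT − interest) = £8,111,572.00 / £1,700,972.00 = 4.7688.

4.77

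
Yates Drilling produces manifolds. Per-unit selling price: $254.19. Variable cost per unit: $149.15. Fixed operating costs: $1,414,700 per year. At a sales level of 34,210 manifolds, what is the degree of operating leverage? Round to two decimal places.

1.65

Contribution at this volume is 34,210 × $105.04 = $3,593,418.40.
EBIT = $3,593,418.40 − $1,414,700 = $2,178,718.40.
Degree of operating leverage = $3,593,418.40 / $2,178,718.40 = 1.6493.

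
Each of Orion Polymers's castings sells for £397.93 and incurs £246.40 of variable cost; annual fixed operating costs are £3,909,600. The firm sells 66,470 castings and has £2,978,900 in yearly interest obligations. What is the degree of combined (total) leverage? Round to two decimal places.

At 66,470 units, contribution = 66,470 × £151.53 = £10,072,199.10.
Subtracting fixed costs: EBIT = £10,072,199.10 − £3,909,600 = £6,162,599.10. Interest = £2,978,900.00.
DOL = £10,072,199.10 ÷ £6,162,599.10 = 1.6344; DFL = £6,162,599.10 ÷ £3,183,699.10 = 1.9357.
Combined leverage = 1.6344 × 1.9357 = 3.1637.

3.16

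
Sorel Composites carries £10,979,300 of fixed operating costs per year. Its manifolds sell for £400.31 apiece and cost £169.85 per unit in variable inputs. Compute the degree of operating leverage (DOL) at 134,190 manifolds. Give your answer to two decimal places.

At 134,190 units, contribution = 134,190 × £230.46 = £30,925,427.40.
Operating income = contribution − fixed costs = £30,925,427.40 − £10,979,300 = £19,946,127.40.
DOL = contribution ÷ EBIT = £30,925,427.40 ÷ £19,946,127.40 = 1.5504.

1.55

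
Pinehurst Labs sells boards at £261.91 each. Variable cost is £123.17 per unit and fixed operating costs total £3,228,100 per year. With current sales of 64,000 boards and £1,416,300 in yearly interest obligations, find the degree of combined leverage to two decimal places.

Total contribution margin = 64,000 × £138.74 = £8,879,360.00.
Operating income = contribution − fixed costs = £8,879,360.00 − £3,228,100 = £5,651,260.00. Interest = £1,416,300.00.
DOL = £8,879,360.00 ÷ £5,651,260.00 = 1.5712; DFL = £5,651,260.00 ÷ £4,234,960.00 = 1.3344.
Combined leverage = 1.5712 × 1.3344 = 2.0966.

2.10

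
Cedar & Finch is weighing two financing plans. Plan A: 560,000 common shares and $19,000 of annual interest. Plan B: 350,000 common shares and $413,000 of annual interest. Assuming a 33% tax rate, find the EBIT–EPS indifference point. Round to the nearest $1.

At indifference, (EBIT − 19,000)(1 − t)/560,000 = (EBIT − 413,000)(1 − t)/350,000.
The (1 − t) factor cancels: (EBIT − 19,000) × 350,000 = (EBIT − 413,000) × 560,000.
Solving, EBIT = (413,000·560,000 − 19,000·350,000) / (560,000 − 350,000) = 224,630,000,000 / 210,000 = 1,069,666.67.

$1,069,667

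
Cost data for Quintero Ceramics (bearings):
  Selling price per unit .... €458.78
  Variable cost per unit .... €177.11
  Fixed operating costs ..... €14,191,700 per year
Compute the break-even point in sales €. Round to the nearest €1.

CM per unit = €458.78 − €177.11 = €281.67; CM ratio = €281.67 / €458.78 = 0.6140.
Break-even sales = FC ÷ CM ratio = €14,191,700 × €458.78 / €281.67 = €23,115,235.

€23,115,235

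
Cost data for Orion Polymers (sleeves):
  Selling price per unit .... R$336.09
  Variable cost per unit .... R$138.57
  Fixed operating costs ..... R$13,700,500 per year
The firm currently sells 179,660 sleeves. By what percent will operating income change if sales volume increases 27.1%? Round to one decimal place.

Total contribution margin = 179,660 × R$197.52 = R$35,486,443.20.
EBIT = R$35,486,443.20 − R$13,700,500 = R$21,785,943.20.
Degree of operating leverage = R$35,486,443.20 / R$21,785,943.20 = 1.6289.
Operating income changes by 1.6289 × +27.1% = +44.1%.

+44.1%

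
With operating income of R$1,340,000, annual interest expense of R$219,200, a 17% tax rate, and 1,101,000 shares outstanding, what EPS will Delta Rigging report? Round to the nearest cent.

R$0.84

Pre-tax income = R$1,340,000 − R$219,200.00 = R$1,120,800.00.
Net income = R$1,120,800.00 × (1 − 0.17) = R$930,264.00.
EPS = R$930,264.00 ÷ 1,101,000 = R$0.84.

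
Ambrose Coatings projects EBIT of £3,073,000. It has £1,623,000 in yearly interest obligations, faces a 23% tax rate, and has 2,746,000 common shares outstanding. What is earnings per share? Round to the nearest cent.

Interest = £1,623,000.00, so EBT = £3,073,000 − £1,623,000.00 = £1,450,000.00.
After tax at 23%: net income = £1,450,000.00 × 0.77 = £1,116,500.00.
Per share: £1,116,500.00 / 2,746,000 shares = £0.41.

£0.41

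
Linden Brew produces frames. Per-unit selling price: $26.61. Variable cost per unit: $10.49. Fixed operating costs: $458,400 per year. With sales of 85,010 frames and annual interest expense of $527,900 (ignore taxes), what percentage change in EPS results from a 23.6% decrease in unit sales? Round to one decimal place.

At 85,010 units, contribution = 85,010 × $16.12 = $1,370,361.20.
Operating income = contribution − fixed costs = $1,370,361.20 − $458,400 = $911,961.20.
Interest = $527,900.00, so EBIT − I = $384,061.20.
Degree of combined leverage = contribution ÷ (EBIT − I) = $1,370,361.20 ÷ $384,061.20 = 3.5681.
EPS therefore changes by 3.5681 × (-23.6%) = -84.2%.

-84.2%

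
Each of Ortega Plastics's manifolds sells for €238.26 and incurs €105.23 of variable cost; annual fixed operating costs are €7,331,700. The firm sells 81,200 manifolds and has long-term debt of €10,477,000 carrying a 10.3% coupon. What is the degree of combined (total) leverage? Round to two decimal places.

Contribution at this volume is 81,200 × €133.03 = €10,802,036.00.
Subtracting fixed costs: EBIT = €10,802,036.00 − €7,331,700 = €3,470,336.00. Interest = €1,079,131.00.
DOL = €10,802,036.00 ÷ €3,470,336.00 = 3.1127; DFL = €3,470,336.00 ÷ €2,391,205.00 = 1.4513.
Combined leverage = 3.1127 × 1.4513 = 4.5175.

4.52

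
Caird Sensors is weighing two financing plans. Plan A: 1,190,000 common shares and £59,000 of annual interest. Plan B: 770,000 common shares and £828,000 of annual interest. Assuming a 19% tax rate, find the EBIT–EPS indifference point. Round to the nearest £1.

Set EPS_A = EPS_B: (EBIT − £59,000)(1 − 0.19) ÷ 1,190,000 = (EBIT − £828,000)(1 − 0.19) ÷ 770,000.
Cancelling (1 − t) and cross-multiplying: 770,000·(EBIT − 59,000) = 1,190,000·(EBIT − 828,000).
EBIT × (1,190,000 − 770,000) = 828,000 × 1,190,000 − 59,000 × 770,000 = 939,890,000,000, so EBIT = 939,890,000,000 ÷ 420,000 = 2,237,833.33.

£2,237,833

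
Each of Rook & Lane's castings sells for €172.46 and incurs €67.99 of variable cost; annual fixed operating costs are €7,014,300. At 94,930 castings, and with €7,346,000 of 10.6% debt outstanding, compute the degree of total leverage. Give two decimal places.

Total contribution margin = 94,930 × €104.47 = €9,917,337.10.
Operating income = contribution − fixed costs = €9,917,337.10 − €7,014,300 = €2,903,037.10. Interest = €778,676.00.
DOL = €9,917,337.10 ÷ €2,903,037.10 = 3.4162; DFL = €2,903,037.10 ÷ €2,124,361.10 = 1.3665.
DCL = DOL × DFL = 3.4162 × 1.3665 = 4.6682.

4.67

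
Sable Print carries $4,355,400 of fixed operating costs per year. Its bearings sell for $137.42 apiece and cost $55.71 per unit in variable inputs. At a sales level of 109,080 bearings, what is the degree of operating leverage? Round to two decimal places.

1.96

At 109,080 units, contribution = 109,080 × $81.71 = $8,912,926.80.
Operating income = contribution − fixed costs = $8,912,926.80 − $4,355,400 = $4,557,526.80.
Degree of operating leverage = $8,912,926.80 / $4,557,526.80 = 1.9556.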